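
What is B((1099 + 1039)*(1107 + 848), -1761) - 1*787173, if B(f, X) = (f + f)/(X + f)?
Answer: -3288823262437/4178029 ≈ -7.8717e+5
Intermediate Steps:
B(f, X) = 2*f/(X + f) (B(f, X) = (2*f)/(X + f) = 2*f/(X + f))
B((1099 + 1039)*(1107 + 848), -1761) - 1*787173 = 2*((1099 + 1039)*(1107 + 848))/(-1761 + (1099 + 1039)*(1107 + 848)) - 1*787173 = 2*(2138*1955)/(-1761 + 2138*1955) - 787173 = 2*4179790/(-1761 + 4179790) - 787173 = 2*4179790/4178029 - 787173 = 2*4179790*(1/4178029) - 787173 = 8359580/4178029 - 787173 = -3288823262437/4178029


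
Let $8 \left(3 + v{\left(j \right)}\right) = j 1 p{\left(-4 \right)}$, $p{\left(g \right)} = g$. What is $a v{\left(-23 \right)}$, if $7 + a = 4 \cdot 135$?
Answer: $\frac{9061}{2} \approx 4530.5$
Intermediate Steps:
$a = 533$ ($a = -7 + 4 \cdot 135 = -7 + 540 = 533$)
$v{\left(j \right)} = -3 - \frac{j}{2}$ ($v{\left(j \right)} = -3 + \frac{j 1 \left(-4\right)}{8} = -3 + \frac{j \left(-4\right)}{8} = -3 + \frac{\left(-4\right) j}{8} = -3 - \frac{j}{2}$)
$a v{\left(-23 \right)} = 533 \left(-3 - - \frac{23}{2}\right) = 533 \left(-3 + \frac{23}{2}\right) = 533 \cdot \frac{17}{2} = \frac{9061}{2}$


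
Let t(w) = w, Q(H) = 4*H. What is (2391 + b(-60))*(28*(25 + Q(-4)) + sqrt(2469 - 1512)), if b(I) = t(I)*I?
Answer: 1509732 + 5991*sqrt(957) ≈ 1.6951e+6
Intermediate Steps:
b(I) = I**2 (b(I) = I*I = I**2)
(2391 + b(-60))*(28*(25 + Q(-4)) + sqrt(2469 - 1512)) = (2391 + (-60)**2)*(28*(25 + 4*(-4)) + sqrt(2469 - 1512)) = (2391 + 3600)*(28*(25 - 16) + sqrt(957)) = 5991*(28*9 + sqrt(957)) = 5991*(252 + sqrt(957)) = 1509732 + 5991*sqrt(957)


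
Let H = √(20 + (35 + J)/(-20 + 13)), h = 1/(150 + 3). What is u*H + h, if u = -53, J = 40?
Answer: 1/153 - 53*√455/7 ≈ -161.50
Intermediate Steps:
h = 1/153 ≈ 0.0065359
H = √455/7 (H = √(20 + (35 + 40)/(-20 + 13)) = √(20 + 75/(-7)) = √(20 + 75*(-⅐)) = √(20 - 75/7) = √(65/7) = √455/7 ≈ 3.0472)
u*H + h = -53*√455/7 + 1/153 = 1/153 - 53*√455/7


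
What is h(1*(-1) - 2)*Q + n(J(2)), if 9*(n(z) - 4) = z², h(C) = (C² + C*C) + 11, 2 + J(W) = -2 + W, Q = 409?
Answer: 106789/9 ≈ 11865.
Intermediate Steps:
J(W) = -4 + W (J(W) = -2 + (-2 + W) = -4 + W)
h(C) = 11 + 2*C² (h(C) = (C² + C²) + 11 = 2*C² + 11 = 11 + 2*C²)
n(z) = 4 + z²/9
h(1*(-1) - 2)*Q + n(J(2)) = (11 + 2*(1*(-1) - 2)²)*409 + (4 + (-4 + 2)²/9) = (11 + 2*(-1 - 2)²)*409 + (4 + (⅑)*(-2)²) = (11 + 2*(-3)²)*409 + (4 + (⅑)*4) = (11 + 2*9)*409 + (4 + 4/9) = (11 + 18)*409 + 40/9 = 29*409 + 40/9 = 11861 + 40/9 = 106789/9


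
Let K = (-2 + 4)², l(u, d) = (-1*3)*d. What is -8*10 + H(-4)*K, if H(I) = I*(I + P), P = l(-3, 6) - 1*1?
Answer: 288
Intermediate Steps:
l(u, d) = -3*d
P = -19 (P = -3*6 - 1*1 = -18 - 1 = -19)
H(I) = I*(-19 + I) (H(I) = I*(I - 19) = I*(-19 + I))
K = 4 (K = 2² = 4)
-8*10 + H(-4)*K = -8*10 - 4*(-19 - 4)*4 = -80 - 4*(-23)*4 = -80 + 92*4 = -80 + 368 = 288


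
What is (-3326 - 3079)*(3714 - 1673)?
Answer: -13072605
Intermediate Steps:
(-3326 - 3079)*(3714 - 1673) = -6405*2041 = -13072605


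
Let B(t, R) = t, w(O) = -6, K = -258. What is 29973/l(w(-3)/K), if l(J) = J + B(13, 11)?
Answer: 1288839/560 ≈ 2301.5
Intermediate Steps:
l(J) = 13 + J (l(J) = J + 13 = 13 + J)
29973/l(w(-3)/K) = 29973/(13 - 6/(-258)) = 29973/(13 - 6*(-1/258)) = 29973/(13 + 1/43) = 29973/(560/43) = 29973*(43/560) = 1288839/560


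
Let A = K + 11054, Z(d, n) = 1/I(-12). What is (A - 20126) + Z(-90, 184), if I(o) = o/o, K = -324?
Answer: -9395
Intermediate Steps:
I(o) = 1
Z(d, n) = 1 (Z(d, n) = 1/1 = 1)
A = 10730 (A = -324 + 11054 = 10730)
(A - 20126) + Z(-90, 184) = (10730 - 20126) + 1 = -9396 + 1 = -9395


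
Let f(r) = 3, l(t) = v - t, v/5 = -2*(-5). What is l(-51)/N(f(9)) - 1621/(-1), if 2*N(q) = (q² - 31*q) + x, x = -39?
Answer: 199181/123 ≈ 1619.4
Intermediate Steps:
v = 50 (v = 5*(-2*(-5)) = 5*10 = 50)
l(t) = 50 - t
N(q) = -39/2 + q²/2 - 31*q/2 (N(q) = ((q² - 31*q) - 39)/2 = (-39 + q² - 31*q)/2 = -39/2 + q²/2 - 31*q/2)
l(-51)/N(f(9)) - 1621/(-1) = (50 - 1*(-51))/(-39/2 + (½)*3² - 31/2*3) - 1621/(-1) = (50 + 51)/(-39/2 + (½)*9 - 93/2) - 1621*(-1) = 101/(-39/2 + 9/2 - 93/2) + 1621 = 101/(-123/2) + 1621 = 101*(-2/123) + 1621 = -202/123 + 1621 = 199181/123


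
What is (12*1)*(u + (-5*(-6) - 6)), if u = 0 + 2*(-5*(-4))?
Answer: 768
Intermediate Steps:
u = 40 (u = 0 + 2*20 = 0 + 40 = 40)
(12*1)*(u + (-5*(-6) - 6)) = (12*1)*(40 + (-5*(-6) - 6)) = 12*(40 + (30 - 6)) = 12*(40 + 24) = 12*64 = 768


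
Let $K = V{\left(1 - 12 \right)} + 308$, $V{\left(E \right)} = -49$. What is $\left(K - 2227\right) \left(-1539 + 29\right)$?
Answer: $2971680$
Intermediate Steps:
$K = 259$ ($K = -49 + 308 = 259$)
$\left(K - 2227\right) \left(-1539 + 29\right) = \left(259 - 2227\right) \left(-1539 + 29\right) = \left(-1968\right) \left(-1510\right) = 2971680$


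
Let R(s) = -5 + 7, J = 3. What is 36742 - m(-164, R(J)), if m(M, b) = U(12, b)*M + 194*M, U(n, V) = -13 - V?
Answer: 66098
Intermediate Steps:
R(s) = 2
m(M, b) = 194*M + M*(-13 - b) (m(M, b) = (-13 - b)*M + 194*M = M*(-13 - b) + 194*M = 194*M + M*(-13 - b))
36742 - m(-164, R(J)) = 36742 - (-164)*(181 - 1*2) = 36742 - (-164)*(181 - 2) = 36742 - (-164)*179 = 36742 - 1*(-29356) = 36742 + 29356 = 66098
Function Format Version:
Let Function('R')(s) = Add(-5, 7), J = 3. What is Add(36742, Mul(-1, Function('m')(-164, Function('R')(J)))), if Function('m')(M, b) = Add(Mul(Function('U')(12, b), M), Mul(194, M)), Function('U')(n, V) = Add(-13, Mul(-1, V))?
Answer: 66098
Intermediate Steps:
Function('R')(s) = 2
Function('m')(M, b) = Add(Mul(194, M), Mul(M, Add(-13, Mul(-1, b)))) (Function('m')(M, b) = Add(Mul(Add(-13, Mul(-1, b)), M), Mul(194, M)) = Add(Mul(M, Add(-13, Mul(-1, b))), Mul(194, M)) = Add(Mul(194, M), Mul(M, Add(-13, Mul(-1, b)))))
Add(36742, Mul(-1, Function('m')(-164, Function('R')(J)))) = Add(36742, Mul(-1, Mul(-164, Add(181, Mul(-1, 2))))) = Add(36742, Mul(-1, Mul(-164, Add(181, -2)))) = Add(36742, Mul(-1, Mul(-164, 179))) = Add(36742, Mul(-1, -29356)) = Add(36742, 29356) = 66098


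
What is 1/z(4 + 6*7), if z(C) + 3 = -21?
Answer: -1/24 ≈ -0.041667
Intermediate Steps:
z(C) = -24 (z(C) = -3 - 21 = -24)
1/z(4 + 6*7) = 1/(-24) = -1/24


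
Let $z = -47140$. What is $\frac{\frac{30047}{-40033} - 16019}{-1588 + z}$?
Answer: $\frac{320659337}{975364012} \approx 0.32876$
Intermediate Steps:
$\frac{\frac{30047}{-40033} - 16019}{-1588 + z} = \frac{\frac{30047}{-40033} - 16019}{-1588 - 47140} = \frac{30047 \left(- \frac{1}{40033}\right) - 16019}{-48728} = \left(- \frac{30047}{40033} - 16019\right) \left(- \frac{1}{48728}\right) = \left(- \frac{641318674}{40033}\right) \left(- \frac{1}{48728}\right) = \frac{320659337}{975364012}$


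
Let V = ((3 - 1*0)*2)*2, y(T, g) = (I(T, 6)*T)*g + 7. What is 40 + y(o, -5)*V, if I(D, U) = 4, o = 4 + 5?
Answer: -2036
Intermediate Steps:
o = 9
y(T, g) = 7 + 4*T*g (y(T, g) = (4*T)*g + 7 = 4*T*g + 7 = 7 + 4*T*g)
V = 12 (V = ((3 + 0)*2)*2 = (3*2)*2 = 6*2 = 12)
40 + y(o, -5)*V = 40 + (7 + 4*9*(-5))*12 = 40 + (7 - 180)*12 = 40 - 173*12 = 40 - 2076 = -2036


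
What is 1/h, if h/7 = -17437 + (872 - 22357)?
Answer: -1/272454 ≈ -3.6703e-6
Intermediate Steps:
h = -272454 (h = 7*(-17437 + (872 - 22357)) = 7*(-17437 - 21485) = 7*(-38922) = -272454)
1/h = 1/(-272454) = -1/272454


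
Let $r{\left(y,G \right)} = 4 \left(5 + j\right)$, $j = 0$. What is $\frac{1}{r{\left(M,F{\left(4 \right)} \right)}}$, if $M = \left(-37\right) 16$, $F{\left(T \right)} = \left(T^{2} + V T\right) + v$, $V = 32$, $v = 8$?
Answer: $\frac{1}{20} \approx 0.05$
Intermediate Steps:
$F{\left(T \right)} = 8 + T^{2} + 32 T$ ($F{\left(T \right)} = \left(T^{2} + 32 T\right) + 8 = 8 + T^{2} + 32 T$)
$M = -592$
$r{\left(y,G \right)} = 20$ ($r{\left(y,G \right)} = 4 \left(5 + 0\right) = 4 \cdot 5 = 20$)
$\frac{1}{r{\left(M,F{\left(4 \right)} \right)}} = \frac{1}{20}$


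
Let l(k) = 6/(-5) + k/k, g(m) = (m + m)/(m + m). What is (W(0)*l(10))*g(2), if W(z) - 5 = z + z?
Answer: -1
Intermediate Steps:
g(m) = 1 (g(m) = (2*m)/((2*m)) = (2*m)*(1/(2*m)) = 1)
l(k) = -⅕ (l(k) = 6*(-⅕) + 1 = -6/5 + 1 = -⅕)
W(z) = 5 + 2*z (W(z) = 5 + (z + z) = 5 + 2*z)
(W(0)*l(10))*g(2) = ((5 + 2*0)*(-⅕))*1 = ((5 + 0)*(-⅕))*1 = (5*(-⅕))*1 = -1*1 = -1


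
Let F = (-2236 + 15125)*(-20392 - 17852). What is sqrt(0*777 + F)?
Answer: 2*I*sqrt(123231729) ≈ 22202.0*I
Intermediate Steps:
F = -492926916 (F = 12889*(-38244) = -492926916)
sqrt(0*777 + F) = sqrt(0*777 - 492926916) = sqrt(0 - 492926916) = sqrt(-492926916) = 2*I*sqrt(123231729)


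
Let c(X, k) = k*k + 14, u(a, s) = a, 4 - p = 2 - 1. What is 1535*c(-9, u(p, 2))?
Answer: 35305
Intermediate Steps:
p = 3 (p = 4 - (2 - 1) = 4 - 1*1 = 4 - 1 = 3)
c(X, k) = 14 + k**2 (c(X, k) = k**2 + 14 = 14 + k**2)
1535*c(-9, u(p, 2)) = 1535*(14 + 3**2) = 1535*(14 + 9) = 1535*23 = 35305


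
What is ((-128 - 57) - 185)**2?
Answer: 136900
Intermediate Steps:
((-128 - 57) - 185)**2 = (-185 - 185)**2 = (-370)**2 = 136900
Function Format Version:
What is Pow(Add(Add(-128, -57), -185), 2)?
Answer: 136900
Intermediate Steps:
Pow(Add(Add(-128, -57), -185), 2) = Pow(Add(-185, -185), 2) = Pow(-370, 2) = 136900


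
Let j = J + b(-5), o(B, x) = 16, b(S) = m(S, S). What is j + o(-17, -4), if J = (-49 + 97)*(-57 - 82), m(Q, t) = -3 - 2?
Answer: -6661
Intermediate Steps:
m(Q, t) = -5
J = -6672 (J = 48*(-139) = -6672)
b(S) = -5
j = -6677 (j = -6672 - 5 = -6677)
j + o(-17, -4) = -6677 + 16 = -6661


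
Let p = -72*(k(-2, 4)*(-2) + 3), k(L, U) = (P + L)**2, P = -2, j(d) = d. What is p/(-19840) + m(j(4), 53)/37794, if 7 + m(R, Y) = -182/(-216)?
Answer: -133373309/1265343120 ≈ -0.10540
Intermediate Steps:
m(R, Y) = -665/108 (m(R, Y) = -7 - 182/(-216) = -7 - 182*(-1/216) = -7 + 91/108 = -665/108)
k(L, U) = (-2 + L)**2
p = 2088 (p = -72*((-2 - 2)**2*(-2) + 3) = -72*((-4)**2*(-2) + 3) = -72*(16*(-2) + 3) = -72*(-32 + 3) = -72*(-29) = 2088)
p/(-19840) + m(j(4), 53)/37794 = 2088/(-19840) - 665/108/37794 = 2088*(-1/19840) - 665/108*1/37794 = -261/2480 - 665/4081752 = -133373309/1265343120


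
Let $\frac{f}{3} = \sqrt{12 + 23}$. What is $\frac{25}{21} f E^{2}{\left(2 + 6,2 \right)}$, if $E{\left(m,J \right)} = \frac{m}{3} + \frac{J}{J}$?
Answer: $\frac{3025 \sqrt{35}}{63} \approx 284.07$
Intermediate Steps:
$E{\left(m,J \right)} = 1 + \frac{m}{3}$ ($E{\left(m,J \right)} = m \frac{1}{3} + 1 = \frac{m}{3} + 1 = 1 + \frac{m}{3}$)
$f = 3 \sqrt{35}$ ($f = 3 \sqrt{12 + 23} = 3 \sqrt{35} \approx 17.748$)
$\frac{25}{21} f E^{2}{\left(2 + 6,2 \right)} = \frac{25}{21} \cdot 3 \sqrt{35} \left(1 + \frac{2 + 6}{3}\right)^{2} = 25 \cdot \frac{1}{21} \cdot 3 \sqrt{35} \left(1 + \frac{1}{3} \cdot 8\right)^{2} = \frac{25 \cdot 3 \sqrt{35}}{21} \left(1 + \frac{8}{3}\right)^{2} = \frac{25 \sqrt{35}}{7} \left(\frac{11}{3}\right)^{2} = \frac{25 \sqrt{35}}{7} \cdot \frac{121}{9} = \frac{3025 \sqrt{35}}{63}$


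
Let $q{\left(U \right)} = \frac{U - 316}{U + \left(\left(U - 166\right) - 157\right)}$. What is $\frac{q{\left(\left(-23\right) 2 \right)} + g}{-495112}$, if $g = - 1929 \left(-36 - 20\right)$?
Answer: $- \frac{112639}{516260} \approx -0.21818$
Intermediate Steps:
$q{\left(U \right)} = \frac{-316 + U}{-323 + 2 U}$ ($q{\left(U \right)} = \frac{-316 + U}{U + \left(\left(-166 + U\right) - 157\right)} = \frac{-316 + U}{U + \left(-323 + U\right)} = \frac{-316 + U}{-323 + 2 U}$)
$g = 108024$ ($g = \left(-1929\right) \left(-56\right) = 108024$)
$\frac{q{\left(\left(-23\right) 2 \right)} + g}{-495112} = \frac{\frac{-316 - 46}{-323 + 2 \left(\left(-23\right) 2\right)} + 108024}{-495112} = \left(\frac{-316 - 46}{-323 + 2 \left(-46\right)} + 108024\right) \left(- \frac{1}{495112}\right) = \left(\frac{1}{-323 - 92} \left(-362\right) + 108024\right) \left(- \frac{1}{495112}\right) = \left(\frac{1}{-415} \left(-362\right) + 108024\right) \left(- \frac{1}{495112}\right) = \left(\left(- \frac{1}{415}\right) \left(-362\right) + 108024\right) \left(- \frac{1}{495112}\right) = \left(\frac{362}{415} + 108024\right) \left(- \frac{1}{495112}\right) = \frac{44830322}{415} \left(- \frac{1}{495112}\right) = - \frac{112639}{516260}$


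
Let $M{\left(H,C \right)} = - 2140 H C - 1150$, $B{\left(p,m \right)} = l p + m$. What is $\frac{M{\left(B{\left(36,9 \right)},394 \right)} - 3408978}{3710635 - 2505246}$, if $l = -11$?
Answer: $\frac{322892792}{1205389} \approx 267.87$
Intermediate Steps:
$B{\left(p,m \right)} = m - 11 p$ ($B{\left(p,m \right)} = - 11 p + m = m - 11 p$)
$M{\left(H,C \right)} = -1150 - 2140 C H$ ($M{\left(H,C \right)} = - 2140 C H - 1150 = -1150 - 2140 C H$)
$\frac{M{\left(B{\left(36,9 \right)},394 \right)} - 3408978}{3710635 - 2505246} = \frac{\left(-1150 - 843160 \left(9 - 396\right)\right) - 3408978}{3710635 - 2505246} = \frac{\left(-1150 - 843160 \left(9 - 396\right)\right) - 3408978}{1205389} = \left(\left(-1150 - 843160 \left(-387\right)\right) - 3408978\right) \frac{1}{1205389} = \left(\left(-1150 + 326302920\right) - 3408978\right) \frac{1}{1205389} = \left(326301770 - 3408978\right) \frac{1}{1205389} = 322892792 \cdot \frac{1}{1205389} = \frac{322892792}{1205389}$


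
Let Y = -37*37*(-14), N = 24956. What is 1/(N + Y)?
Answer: 1/44122 ≈ 2.2664e-5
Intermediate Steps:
Y = 19166 (Y = -1369*(-14) = 19166)
1/(N + Y) = 1/(24956 + 19166) = 1/44122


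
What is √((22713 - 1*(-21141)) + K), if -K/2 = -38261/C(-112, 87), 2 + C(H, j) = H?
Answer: 7*√2863281/57 ≈ 207.80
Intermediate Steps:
C(H, j) = -2 + H
K = -38261/57 (K = -(-76522)/(-2 - 112) = -(-76522)/(-114) = -(-76522)*(-1)/114 = -2*38261/114 = -38261/57 ≈ -671.25)
√((22713 - 1*(-21141)) + K) = √((22713 - 1*(-21141)) - 38261/57) = √((22713 + 21141) - 38261/57) = √(43854 - 38261/57) = √(2461417/57) = 7*√2863281/57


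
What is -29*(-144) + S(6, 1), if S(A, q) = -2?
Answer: 4174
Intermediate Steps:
-29*(-144) + S(6, 1) = -29*(-144) - 2 = 4176 - 2 = 4174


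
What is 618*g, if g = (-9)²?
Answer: 50058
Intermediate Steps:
g = 81
618*g = 618*81 = 50058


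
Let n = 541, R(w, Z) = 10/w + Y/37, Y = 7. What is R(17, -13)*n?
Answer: 264549/629 ≈ 420.59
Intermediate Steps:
R(w, Z) = 7/37 + 10/w (R(w, Z) = 10/w + 7/37 = 7/37 + 10/w)
R(17, -13)*n = (7/37 + 10/17)*541 = (489/629)*541 = 264549/629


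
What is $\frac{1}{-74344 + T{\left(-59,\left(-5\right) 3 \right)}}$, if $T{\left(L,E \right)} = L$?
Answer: $- \frac{1}{74403} \approx -1.344 \cdot 10^{-5}$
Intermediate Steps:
$\frac{1}{-74344 + T{\left(-59,\left(-5\right) 3 \right)}} = \frac{1}{-74344 - 59} = \frac{1}{-74403} = - \frac{1}{74403}$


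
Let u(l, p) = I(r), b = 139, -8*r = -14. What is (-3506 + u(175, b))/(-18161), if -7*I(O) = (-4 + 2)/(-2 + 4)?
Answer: 2231/11557 ≈ 0.19304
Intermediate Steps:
r = 7/4 (r = -⅛*(-14) = 7/4 ≈ 1.7500)
I(O) = ⅐ (I(O) = -(-4 + 2)/(7*(-2 + 4)) = -(-2)/(7*2) = -⅐*(-1) = ⅐)
u(l, p) = ⅐
(-3506 + u(175, b))/(-18161) = (-3506 + ⅐)/(-18161) = -24541/7*(-1/18161) = 2231/11557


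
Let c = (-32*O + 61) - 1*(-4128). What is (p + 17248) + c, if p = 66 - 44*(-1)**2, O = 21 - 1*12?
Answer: 21171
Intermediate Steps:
O = 9 (O = 21 - 12 = 9)
c = 3901 (c = (-32*9 + 61) - 1*(-4128) = (-288 + 61) + 4128 = -227 + 4128 = 3901)
p = 22 (p = 66 - 44*1 = 66 - 44 = 22)
(p + 17248) + c = (22 + 17248) + 3901 = 17270 + 3901 = 21171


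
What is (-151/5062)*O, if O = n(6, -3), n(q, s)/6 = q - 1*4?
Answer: -906/2531 ≈ -0.35796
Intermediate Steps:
n(q, s) = -24 + 6*q (n(q, s) = 6*(q - 1*4) = 6*(q - 4) = 6*(-4 + q) = -24 + 6*q)
O = 12 (O = -24 + 6*6 = -24 + 36 = 12)
(-151/5062)*O = -151/5062*12 = -906/2531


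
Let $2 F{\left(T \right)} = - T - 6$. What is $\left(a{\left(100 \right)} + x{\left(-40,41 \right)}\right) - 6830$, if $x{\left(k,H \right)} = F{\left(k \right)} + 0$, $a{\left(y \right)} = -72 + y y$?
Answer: $3115$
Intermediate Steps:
$a{\left(y \right)} = -72 + y^{2}$
$F{\left(T \right)} = -3 - \frac{T}{2}$ ($F{\left(T \right)} = \frac{- T - 6}{2} = \frac{-6 - T}{2} = -3 - \frac{T}{2}$)
$x{\left(k,H \right)} = -3 - \frac{k}{2}$ ($x{\left(k,H \right)} = \left(-3 - \frac{k}{2}\right) + 0 = -3 - \frac{k}{2}$)
$\left(a{\left(100 \right)} + x{\left(-40,41 \right)}\right) - 6830 = \left(\left(-72 + 100^{2}\right) - -17\right) - 6830 = \left(\left(-72 + 10000\right) + \left(-3 + 20\right)\right) - 6830 = \left(9928 + 17\right) - 6830 = 9945 - 6830 = 3115$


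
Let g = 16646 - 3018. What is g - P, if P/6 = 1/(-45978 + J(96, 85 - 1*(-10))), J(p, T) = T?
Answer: 625293530/45883 ≈ 13628.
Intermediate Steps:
P = -6/45883 (P = 6/(-45978 + (85 - 1*(-10))) = 6/(-45978 + (85 + 10)) = 6/(-45978 + 95) = 6/(-45883) = 6*(-1/45883) = -6/45883 ≈ -0.00013077)
g = 13628
g - P = 13628 - 1*(-6/45883) = 13628 + 6/45883 = 625293530/45883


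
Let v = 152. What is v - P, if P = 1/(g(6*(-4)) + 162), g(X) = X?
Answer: 20975/138 ≈ 151.99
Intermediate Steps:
P = 1/138 (P = 1/(6*(-4) + 162) = 1/(-24 + 162) = 1/138 ≈ 0.0072464)
v - P = 152 - 1*1/138 = 152 - 1/138 = 20975/138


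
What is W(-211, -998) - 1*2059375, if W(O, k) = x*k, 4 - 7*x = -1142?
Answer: -15559333/7 ≈ -2.2228e+6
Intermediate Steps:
x = 1146/7 (x = 4/7 - ⅐*(-1142) = 4/7 + 1142/7 = 1146/7 ≈ 163.71)
W(O, k) = 1146*k/7
W(-211, -998) - 1*2059375 = (1146/7)*(-998) - 1*2059375 = -1143708/7 - 2059375 = -15559333/7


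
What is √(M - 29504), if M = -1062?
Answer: I*√30566 ≈ 174.83*I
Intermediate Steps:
√(M - 29504) = √(-1062 - 29504) = √(-30566) = I*√30566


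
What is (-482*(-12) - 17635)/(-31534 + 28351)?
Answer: 11851/3183 ≈ 3.7232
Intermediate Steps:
(-482*(-12) - 17635)/(-31534 + 28351) = (5784 - 17635)/(-3183) = -11851*(-1/3183) = 11851/3183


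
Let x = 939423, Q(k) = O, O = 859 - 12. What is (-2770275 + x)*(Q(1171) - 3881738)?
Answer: 7105337049132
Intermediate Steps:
O = 847
Q(k) = 847
(-2770275 + x)*(Q(1171) - 3881738) = (-2770275 + 939423)*(847 - 3881738) = -1830852*(-3880891) = 7105337049132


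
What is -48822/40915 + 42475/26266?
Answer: 455505973/1074673390 ≈ 0.42386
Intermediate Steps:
-48822/40915 + 42475/26266 = 455505973/1074673390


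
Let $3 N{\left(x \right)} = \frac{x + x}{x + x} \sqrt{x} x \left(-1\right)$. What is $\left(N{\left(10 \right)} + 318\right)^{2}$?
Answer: $\frac{911116}{9} - 2120 \sqrt{10} \approx 94531.0$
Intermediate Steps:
$N{\left(x \right)} = - \frac{x^{\frac{3}{2}}}{3}$ ($N{\left(x \right)} = \frac{\frac{x + x}{x + x} \sqrt{x} x \left(-1\right)}{3} = \frac{\frac{2 x}{2 x} \sqrt{x} x \left(-1\right)}{3} = \frac{2 x \frac{1}{2 x} \sqrt{x} x \left(-1\right)}{3} = \frac{1 \sqrt{x} x \left(-1\right)}{3} = \frac{\sqrt{x} x \left(-1\right)}{3} = \frac{x^{\frac{3}{2}} \left(-1\right)}{3} = \frac{\left(-1\right) x^{\frac{3}{2}}}{3} = - \frac{x^{\frac{3}{2}}}{3}$)
$\left(N{\left(10 \right)} + 318\right)^{2} = \left(- \frac{10^{\frac{3}{2}}}{3} + 318\right)^{2} = \left(- \frac{10 \sqrt{10}}{3} + 318\right)^{2} = \left(318 - \frac{10 \sqrt{10}}{3}\right)^{2}$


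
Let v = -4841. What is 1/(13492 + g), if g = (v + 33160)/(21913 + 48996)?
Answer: 70909/956732547 ≈ 7.4116e-5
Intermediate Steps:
g = 28319/70909 (g = (-4841 + 33160)/(21913 + 48996) = 28319/70909 ≈ 0.39937)
1/(13492 + g) = 1/(13492 + 28319/70909) = 1/(956732547/70909) = 70909/956732547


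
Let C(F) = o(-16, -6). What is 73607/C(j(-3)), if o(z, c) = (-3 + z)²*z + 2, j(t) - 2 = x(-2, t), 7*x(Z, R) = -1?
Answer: -73607/5774 ≈ -12.748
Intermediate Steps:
x(Z, R) = -⅐ (x(Z, R) = (⅐)*(-1) = -⅐)
j(t) = 13/7 (j(t) = 2 - ⅐ = 13/7)
o(z, c) = 2 + z*(-3 + z)² (o(z, c) = z*(-3 + z)² + 2 = 2 + z*(-3 + z)²)
C(F) = -5774 (C(F) = 2 - 16*(-3 - 16)² = 2 - 16*(-19)² = 2 - 16*361 = 2 - 5776 = -5774)
73607/C(j(-3)) = 73607/(-5774) = 73607*(-1/5774) = -73607/5774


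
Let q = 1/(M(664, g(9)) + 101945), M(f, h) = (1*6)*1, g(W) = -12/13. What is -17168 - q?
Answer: -1750294769/101951 ≈ -17168.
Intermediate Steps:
g(W) = -12/13 (g(W) = -12*1/13 = -12/13)
M(f, h) = 6 (M(f, h) = 6*1 = 6)
q = 1/101951 (q = 1/(6 + 101945) = 1/101951 ≈ 9.8086e-6)
-17168 - q = -17168 - 1*1/101951 = -17168 - 1/101951 = -1750294769/101951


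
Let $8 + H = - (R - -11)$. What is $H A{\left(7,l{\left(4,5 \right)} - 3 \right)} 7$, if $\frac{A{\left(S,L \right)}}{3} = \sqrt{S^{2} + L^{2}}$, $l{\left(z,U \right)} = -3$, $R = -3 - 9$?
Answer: $- 147 \sqrt{85} \approx -1355.3$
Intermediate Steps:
$R = -12$ ($R = -3 - 9 = -12$)
$H = -7$ ($H = -8 - \left(-12 - -11\right) = -8 - \left(-12 + 11\right) = -8 - -1 = -8 + 1 = -7$)
$A{\left(S,L \right)} = 3 \sqrt{L^{2} + S^{2}}$ ($A{\left(S,L \right)} = 3 \sqrt{S^{2} + L^{2}} = 3 \sqrt{L^{2} + S^{2}}$)
$H A{\left(7,l{\left(4,5 \right)} - 3 \right)} 7 = - 7 \cdot 3 \sqrt{\left(-3 - 3\right)^{2} + 7^{2}} \cdot 7 = - 7 \cdot 3 \sqrt{\left(-6\right)^{2} + 49} \cdot 7 = - 7 \cdot 3 \sqrt{36 + 49} \cdot 7 = - 7 \cdot 3 \sqrt{85} \cdot 7 = - 21 \sqrt{85} \cdot 7 = - 147 \sqrt{85}$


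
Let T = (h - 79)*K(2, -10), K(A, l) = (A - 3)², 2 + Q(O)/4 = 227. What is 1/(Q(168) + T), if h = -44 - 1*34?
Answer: 1/743 ≈ 0.0013459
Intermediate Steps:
Q(O) = 900 (Q(O) = -8 + 4*227 = -8 + 908 = 900)
h = -78 (h = -44 - 34 = -78)
K(A, l) = (-3 + A)²
T = -157 (T = (-78 - 79)*(-3 + 2)² = -157*(-1)² = -157*1 = -157)
1/(Q(168) + T) = 1/(900 - 157) = 1/743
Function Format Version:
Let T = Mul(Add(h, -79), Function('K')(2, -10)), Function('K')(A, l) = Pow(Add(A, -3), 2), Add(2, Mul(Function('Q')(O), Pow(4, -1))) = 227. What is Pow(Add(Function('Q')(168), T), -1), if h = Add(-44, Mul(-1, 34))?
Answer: Rational(1, 743) ≈ 0.0013459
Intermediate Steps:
Function('Q')(O) = 900 (Function('Q')(O) = Add(-8, Mul(4, 227)) = Add(-8, 908) = 900)
h = -78 (h = Add(-44, -34) = -78)
Function('K')(A, l) = Pow(Add(-3, A), 2)
T = -157 (T = Mul(Add(-78, -79), Pow(Add(-3, 2), 2)) = Mul(-157, Pow(-1, 2)) = Mul(-157, 1) = -157)
Pow(Add(Function('Q')(168), T), -1) = Pow(Add(900, -157), -1) = Pow(743, -1) = Rational(1, 743)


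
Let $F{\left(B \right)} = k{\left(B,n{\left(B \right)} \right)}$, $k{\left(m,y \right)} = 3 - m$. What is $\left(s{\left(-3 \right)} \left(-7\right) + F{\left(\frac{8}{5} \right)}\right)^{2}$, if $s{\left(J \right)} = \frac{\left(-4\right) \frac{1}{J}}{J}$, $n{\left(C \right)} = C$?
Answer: $\frac{41209}{2025} \approx 20.35$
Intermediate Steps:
$F{\left(B \right)} = 3 - B$
$s{\left(J \right)} = - \frac{4}{J^{2}}$
$\left(s{\left(-3 \right)} \left(-7\right) + F{\left(\frac{8}{5} \right)}\right)^{2} = \left(- \frac{4}{9} \left(-7\right) + \left(3 - \frac{8}{5}\right)\right)^{2} = \left(\left(-4\right) \frac{1}{9} \left(-7\right) + \left(3 - 8 \cdot \frac{1}{5}\right)\right)^{2} = \left(\left(- \frac{4}{9}\right) \left(-7\right) + \left(3 - \frac{8}{5}\right)\right)^{2} = \left(\frac{28}{9} + \left(3 - \frac{8}{5}\right)\right)^{2} = \left(\frac{28}{9} + \frac{7}{5}\right)^{2} = \left(\frac{203}{45}\right)^{2} = \frac{41209}{2025}$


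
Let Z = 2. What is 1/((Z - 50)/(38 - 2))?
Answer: -¾ ≈ -0.75000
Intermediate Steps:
1/((Z - 50)/(38 - 2)) = 1/((2 - 50)/(38 - 2)) = 1/(-48/36) = 1/((1/36)*(-48)) = 1/(-4/3) = -¾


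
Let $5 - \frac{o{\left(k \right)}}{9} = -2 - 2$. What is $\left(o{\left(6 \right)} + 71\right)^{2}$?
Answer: $23104$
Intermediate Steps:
$o{\left(k \right)} = 81$ ($o{\left(k \right)} = 45 - 9 \left(-2 - 2\right) = 45 - -36 = 45 + 36 = 81$)
$\left(o{\left(6 \right)} + 71\right)^{2} = \left(81 + 71\right)^{2} = 152^{2} = 23104$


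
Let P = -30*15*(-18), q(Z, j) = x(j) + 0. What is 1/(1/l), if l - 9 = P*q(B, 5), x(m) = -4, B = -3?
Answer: -32391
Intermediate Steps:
q(Z, j) = -4 (q(Z, j) = -4 + 0 = -4)
P = 8100 (P = -450*(-18) = 8100)
l = -32391 (l = 9 + 8100*(-4) = 9 - 32400 = -32391)
1/(1/l) = 1/(1/(-32391)) = 1/(-1/32391) = -32391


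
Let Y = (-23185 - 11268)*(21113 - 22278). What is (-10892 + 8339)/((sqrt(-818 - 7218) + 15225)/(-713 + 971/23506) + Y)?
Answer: -28779931258186684146069915/452471965284995655953942004521 - 14079936034837764*I*sqrt(41)/452471965284995655953942004521 ≈ -6.3606e-5 - 1.9925e-13*I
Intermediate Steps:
Y = 40137745 (Y = -34453*(-1165) = 40137745)
(-10892 + 8339)/((sqrt(-818 - 7218) + 15225)/(-713 + 971/23506) + Y) = (-10892 + 8339)/((sqrt(-818 - 7218) + 15225)/(-713 + 971/23506) + 40137745) = -2553/((sqrt(-8036) + 15225)/(-713 + 971*(1/23506)) + 40137745) = -2553/((14*I*sqrt(41) + 15225)/(-713 + 971/23506) + 40137745) = -2553/((15225 + 14*I*sqrt(41))/(-16758807/23506) + 40137745) = -2553/((15225 + 14*I*sqrt(41))*(-23506/16758807) + 40137745) = -2553/((-119292950/5586269 - 329084*I*sqrt(41)/16758807) + 40137745) = -2553/(224220121330455/5586269 - 329084*I*sqrt(41)/16758807)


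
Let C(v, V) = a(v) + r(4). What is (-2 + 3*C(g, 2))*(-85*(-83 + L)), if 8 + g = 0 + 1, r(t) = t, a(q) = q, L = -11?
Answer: -87890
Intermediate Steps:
g = -7 (g = -8 + (0 + 1) = -8 + 1 = -7)
C(v, V) = 4 + v (C(v, V) = v + 4 = 4 + v)
(-2 + 3*C(g, 2))*(-85*(-83 + L)) = (-2 + 3*(4 - 7))*(-85*(-83 - 11)) = (-2 + 3*(-3))*(-85*(-94)) = (-2 - 9)*7990 = -11*7990 = -87890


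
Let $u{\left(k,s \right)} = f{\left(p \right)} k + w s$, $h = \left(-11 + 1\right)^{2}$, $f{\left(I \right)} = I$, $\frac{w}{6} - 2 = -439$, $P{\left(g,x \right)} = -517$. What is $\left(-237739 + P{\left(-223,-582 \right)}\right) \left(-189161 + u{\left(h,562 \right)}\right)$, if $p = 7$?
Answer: $395987428400$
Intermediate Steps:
$w = -2622$ ($w = 12 + 6 \left(-439\right) = 12 - 2634 = -2622$)
$h = 100$ ($h = \left(-10\right)^{2} = 100$)
$u{\left(k,s \right)} = - 2622 s + 7 k$ ($u{\left(k,s \right)} = 7 k - 2622 s = - 2622 s + 7 k$)
$\left(-237739 + P{\left(-223,-582 \right)}\right) \left(-189161 + u{\left(h,562 \right)}\right) = \left(-237739 - 517\right) \left(-189161 + \left(\left(-2622\right) 562 + 7 \cdot 100\right)\right) = - 238256 \left(-189161 + \left(-1473564 + 700\right)\right) = - 238256 \left(-189161 - 1472864\right) = \left(-238256\right) \left(-1662025\right) = 395987428400$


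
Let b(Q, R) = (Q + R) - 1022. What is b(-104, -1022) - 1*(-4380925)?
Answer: 4378777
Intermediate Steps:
b(Q, R) = -1022 + Q + R
b(-104, -1022) - 1*(-4380925) = (-1022 - 104 - 1022) - 1*(-4380925) = -2148 + 4380925 = 4378777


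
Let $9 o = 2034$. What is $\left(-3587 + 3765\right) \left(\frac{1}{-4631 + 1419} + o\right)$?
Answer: $\frac{64606079}{1606} \approx 40228.0$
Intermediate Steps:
$o = 226$ ($o = \frac{1}{9} \cdot 2034 = 226$)
$\left(-3587 + 3765\right) \left(\frac{1}{-4631 + 1419} + o\right) = \left(-3587 + 3765\right) \left(\frac{1}{-4631 + 1419} + 226\right) = 178 \left(\frac{1}{-3212} + 226\right) = 178 \left(- \frac{1}{3212} + 226\right) = 178 \cdot \frac{725911}{3212} = \frac{64606079}{1606}$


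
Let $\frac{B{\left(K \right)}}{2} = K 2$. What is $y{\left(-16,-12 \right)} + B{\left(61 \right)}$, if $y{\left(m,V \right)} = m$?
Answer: $228$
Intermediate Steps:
$B{\left(K \right)} = 4 K$ ($B{\left(K \right)} = 2 K 2 = 2 \cdot 2 K = 4 K$)
$y{\left(-16,-12 \right)} + B{\left(61 \right)} = -16 + 4 \cdot 61 = -16 + 244 = 228$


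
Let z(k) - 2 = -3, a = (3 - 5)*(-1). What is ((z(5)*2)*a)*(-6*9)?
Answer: 216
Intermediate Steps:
a = 2 (a = -2*(-1) = 2)
z(k) = -1 (z(k) = 2 - 3 = -1)
((z(5)*2)*a)*(-6*9) = (-1*2*2)*(-6*9) = -2*2*(-54) = -4*(-54) = 216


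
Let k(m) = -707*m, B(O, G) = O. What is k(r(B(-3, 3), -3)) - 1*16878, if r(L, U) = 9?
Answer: -23241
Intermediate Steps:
k(r(B(-3, 3), -3)) - 1*16878 = -707*9 - 1*16878 = -6363 - 16878 = -23241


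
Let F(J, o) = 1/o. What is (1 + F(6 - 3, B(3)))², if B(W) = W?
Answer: 16/9 ≈ 1.7778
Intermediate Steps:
(1 + F(6 - 3, B(3)))² = (1 + 1/3)² = (1 + ⅓)² = (4/3)² = 16/9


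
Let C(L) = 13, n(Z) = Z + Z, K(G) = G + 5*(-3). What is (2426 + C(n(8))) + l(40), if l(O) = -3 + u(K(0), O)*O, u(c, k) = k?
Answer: 4036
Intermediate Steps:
K(G) = -15 + G (K(G) = G - 15 = -15 + G)
l(O) = -3 + O² (l(O) = -3 + O*O = -3 + O²)
n(Z) = 2*Z
(2426 + C(n(8))) + l(40) = (2426 + 13) + (-3 + 40²) = 2439 + (-3 + 1600) = 2439 + 1597 = 4036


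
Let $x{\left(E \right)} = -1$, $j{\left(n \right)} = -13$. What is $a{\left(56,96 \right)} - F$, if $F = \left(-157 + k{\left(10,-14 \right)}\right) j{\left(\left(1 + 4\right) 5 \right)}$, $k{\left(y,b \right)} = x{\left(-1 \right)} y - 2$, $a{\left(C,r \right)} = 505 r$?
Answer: $46283$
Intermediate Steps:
$k{\left(y,b \right)} = -2 - y$ ($k{\left(y,b \right)} = - y - 2 = -2 - y$)
$F = 2197$ ($F = \left(-157 - 12\right) \left(-13\right) = \left(-169\right) \left(-13\right) = 2197$)
$a{\left(56,96 \right)} - F = 505 \cdot 96 - 2197 = 48480 - 2197 = 46283$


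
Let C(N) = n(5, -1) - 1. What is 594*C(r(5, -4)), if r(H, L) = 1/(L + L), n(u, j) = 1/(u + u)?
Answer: -2673/5 ≈ -534.60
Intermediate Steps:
n(u, j) = 1/(2*u)
r(H, L) = 1/(2*L)
C(N) = -9/10 (C(N) = (1/2)/5 - 1 = (1/2)*(1/5) - 1 = 1/10 - 1 = -9/10)
594*C(r(5, -4)) = 594*(-9/10) = -2673/5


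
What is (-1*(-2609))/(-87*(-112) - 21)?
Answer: 2609/9723 ≈ 0.26833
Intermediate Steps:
(-1*(-2609))/(-87*(-112) - 21) = 2609/(9744 - 21) = 2609/9723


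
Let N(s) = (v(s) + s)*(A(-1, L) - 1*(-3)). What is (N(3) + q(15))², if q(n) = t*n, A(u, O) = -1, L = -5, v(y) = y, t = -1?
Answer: 9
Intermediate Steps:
q(n) = -n
N(s) = 4*s (N(s) = (s + s)*(-1 - 1*(-3)) = (2*s)*(-1 + 3) = (2*s)*2 = 4*s)
(N(3) + q(15))² = (4*3 - 1*15)² = (12 - 15)² = (-3)² = 9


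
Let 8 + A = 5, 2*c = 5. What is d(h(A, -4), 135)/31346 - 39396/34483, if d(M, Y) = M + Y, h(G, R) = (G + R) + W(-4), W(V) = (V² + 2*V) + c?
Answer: -2460262241/2161808236 ≈ -1.1381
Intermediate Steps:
c = 5/2 (c = (½)*5 = 5/2 ≈ 2.5000)
A = -3 (A = -8 + 5 = -3)
W(V) = 5/2 + V² + 2*V (W(V) = (V² + 2*V) + 5/2 = 5/2 + V² + 2*V)
h(G, R) = 21/2 + G + R (h(G, R) = (G + R) + (5/2 + (-4)² + 2*(-4)) = (G + R) + (5/2 + 16 - 8) = (G + R) + 21/2 = 21/2 + G + R)
d(h(A, -4), 135)/31346 - 39396/34483 = ((21/2 - 3 - 4) + 135)/31346 - 39396/34483 = (7/2 + 135)*(1/31346) - 39396*1/34483 = (277/2)*(1/31346) - 39396/34483 = 277/62692 - 39396/34483 = -2460262241/2161808236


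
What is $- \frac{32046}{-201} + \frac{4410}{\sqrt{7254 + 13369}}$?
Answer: $\frac{10682}{67} + \frac{4410 \sqrt{20623}}{20623} \approx 190.14$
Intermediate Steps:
$- \frac{32046}{-201} + \frac{4410}{\sqrt{7254 + 13369}} = \left(-32046\right) \left(- \frac{1}{201}\right) + \frac{4410}{\sqrt{20623}} = \frac{10682}{67} + 4410 \frac{\sqrt{20623}}{20623} = \frac{10682}{67} + \frac{4410 \sqrt{20623}}{20623}$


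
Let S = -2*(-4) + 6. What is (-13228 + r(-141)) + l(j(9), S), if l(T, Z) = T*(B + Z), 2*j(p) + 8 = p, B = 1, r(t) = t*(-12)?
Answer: -23057/2 ≈ -11529.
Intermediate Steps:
S = 14 (S = 8 + 6 = 14)
r(t) = -12*t
j(p) = -4 + p/2
l(T, Z) = T*(1 + Z)
(-13228 + r(-141)) + l(j(9), S) = (-13228 - 12*(-141)) + (-4 + (½)*9)*(1 + 14) = (-13228 + 1692) + (-4 + 9/2)*15 = -11536 + (½)*15 = -11536 + 15/2 = -23057/2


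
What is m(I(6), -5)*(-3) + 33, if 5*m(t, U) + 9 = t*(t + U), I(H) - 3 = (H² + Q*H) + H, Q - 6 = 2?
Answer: -4872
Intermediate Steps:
Q = 8 (Q = 6 + 2 = 8)
I(H) = 3 + H² + 9*H (I(H) = 3 + ((H² + 8*H) + H) = 3 + (H² + 9*H) = 3 + H² + 9*H)
m(t, U) = -9/5 + t*(U + t)/5 (m(t, U) = -9/5 + (t*(t + U))/5 = -9/5 + (t*(U + t))/5 = -9/5 + t*(U + t)/5)
m(I(6), -5)*(-3) + 33 = (-9/5 + (3 + 6² + 9*6)²/5 + (⅕)*(-5)*(3 + 6² + 9*6))*(-3) + 33 = (-9/5 + (3 + 36 + 54)²/5 + (⅕)*(-5)*(3 + 36 + 54))*(-3) + 33 = (-9/5 + (⅕)*93² + (⅕)*(-5)*93)*(-3) + 33 = (-9/5 + (⅕)*8649 - 93)*(-3) + 33 = (-9/5 + 8649/5 - 93)*(-3) + 33 = 1635*(-3) + 33 = -4905 + 33 = -4872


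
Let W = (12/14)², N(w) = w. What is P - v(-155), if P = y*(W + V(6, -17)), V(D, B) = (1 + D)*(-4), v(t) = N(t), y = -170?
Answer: 234715/49 ≈ 4790.1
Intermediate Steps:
v(t) = t
V(D, B) = -4 - 4*D
W = 36/49 (W = (12*(1/14))² = (6/7)² = 36/49 ≈ 0.73469)
P = 227120/49 (P = -170*(36/49 + (-4 - 4*6)) = -170*(36/49 + (-4 - 24)) = -170*(36/49 - 28) = -170*(-1336/49) = 227120/49 ≈ 4635.1)
P - v(-155) = 227120/49 - 1*(-155) = 227120/49 + 155 = 234715/49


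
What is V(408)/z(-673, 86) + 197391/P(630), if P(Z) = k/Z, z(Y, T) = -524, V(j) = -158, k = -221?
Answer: -32581341001/57902 ≈ -5.6270e+5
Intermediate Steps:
P(Z) = -221/Z
V(408)/z(-673, 86) + 197391/P(630) = -158/(-524) + 197391/((-221/630)) = -158*(-1/524) + 197391/((-221*1/630)) = 79/262 + 197391/(-221/630) = 79/262 + 197391*(-630/221) = 79/262 - 124356330/221 = -32581341001/57902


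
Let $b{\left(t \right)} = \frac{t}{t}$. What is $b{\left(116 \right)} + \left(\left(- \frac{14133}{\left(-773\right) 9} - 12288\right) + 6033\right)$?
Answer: $- \frac{14498315}{2319} \approx -6252.0$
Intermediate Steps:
$b{\left(t \right)} = 1$
$b{\left(116 \right)} + \left(\left(- \frac{14133}{\left(-773\right) 9} - 12288\right) + 6033\right) = 1 + \left(\left(- \frac{14133}{\left(-773\right) 9} - 12288\right) + 6033\right) = 1 + \left(\left(- \frac{14133}{-6957} - 12288\right) + 6033\right) = 1 + \left(\left(\left(-14133\right) \left(- \frac{1}{6957}\right) - 12288\right) + 6033\right) = 1 + \left(\left(\frac{4711}{2319} - 12288\right) + 6033\right) = 1 + \left(- \frac{28491161}{2319} + 6033\right) = 1 - \frac{14500634}{2319} = - \frac{14498315}{2319}$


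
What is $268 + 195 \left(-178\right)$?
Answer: $-34442$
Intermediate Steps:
$268 + 195 \left(-178\right) = 268 - 34710 = -34442$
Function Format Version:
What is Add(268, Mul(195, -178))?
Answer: -34442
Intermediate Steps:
Add(268, Mul(195, -178)) = Add(268, -34710) = -34442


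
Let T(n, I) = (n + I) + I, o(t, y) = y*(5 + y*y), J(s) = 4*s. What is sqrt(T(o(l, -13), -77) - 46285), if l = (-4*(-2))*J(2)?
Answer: I*sqrt(48701) ≈ 220.68*I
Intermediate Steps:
l = 64 (l = (-4*(-2))*(4*2) = 8*8 = 64)
o(t, y) = y*(5 + y**2)
T(n, I) = n + 2*I (T(n, I) = (I + n) + I = n + 2*I)
sqrt(T(o(l, -13), -77) - 46285) = sqrt((-13*(5 + (-13)**2) + 2*(-77)) - 46285) = sqrt((-13*(5 + 169) - 154) - 46285) = sqrt((-13*174 - 154) - 46285) = sqrt((-2262 - 154) - 46285) = sqrt(-2416 - 46285) = sqrt(-48701) = I*sqrt(48701)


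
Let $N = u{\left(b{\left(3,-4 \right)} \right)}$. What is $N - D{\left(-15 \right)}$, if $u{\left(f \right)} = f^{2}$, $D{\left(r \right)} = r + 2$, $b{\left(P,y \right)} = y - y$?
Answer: $13$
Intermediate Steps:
$b{\left(P,y \right)} = 0$
$D{\left(r \right)} = 2 + r$
$N = 0$ ($N = 0^{2} = 0$)
$N - D{\left(-15 \right)} = 0 - \left(2 - 15\right) = 0 - -13 = 0 + 13 = 13$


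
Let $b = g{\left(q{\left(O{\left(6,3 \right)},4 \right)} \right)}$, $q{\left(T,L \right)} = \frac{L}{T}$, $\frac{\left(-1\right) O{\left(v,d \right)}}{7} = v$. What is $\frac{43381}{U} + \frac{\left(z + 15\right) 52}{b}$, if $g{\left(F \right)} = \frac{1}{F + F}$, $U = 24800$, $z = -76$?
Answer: $\frac{315573401}{520800} \approx 605.94$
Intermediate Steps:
$O{\left(v,d \right)} = - 7 v$
$g{\left(F \right)} = \frac{1}{2 F}$
$b = - \frac{21}{4}$ ($b = \frac{1}{2 \frac{4}{\left(-7\right) 6}} = \frac{1}{2 \frac{4}{-42}} = \frac{1}{2 \cdot 4 \left(- \frac{1}{42}\right)} = \frac{1}{2 \left(- \frac{2}{21}\right)} = \frac{1}{2} \left(- \frac{21}{2}\right) = - \frac{21}{4} \approx -5.25$)
$\frac{43381}{U} + \frac{\left(z + 15\right) 52}{b} = \frac{43381}{24800} + \frac{\left(-76 + 15\right) 52}{- \frac{21}{4}} = 43381 \cdot \frac{1}{24800} + \left(-61\right) 52 \left(- \frac{4}{21}\right) = \frac{43381}{24800} - - \frac{12688}{21} = \frac{43381}{24800} + \frac{12688}{21} = \frac{315573401}{520800}$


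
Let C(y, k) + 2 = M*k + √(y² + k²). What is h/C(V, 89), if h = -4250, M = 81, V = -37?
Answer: -30629750/51931559 + 4250*√9290/51931559 ≈ -0.58192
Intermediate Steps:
C(y, k) = -2 + √(k² + y²) + 81*k (C(y, k) = -2 + (81*k + √(y² + k²)) = -2 + (81*k + √(k² + y²)) = -2 + (√(k² + y²) + 81*k) = -2 + √(k² + y²) + 81*k)
h/C(V, 89) = -4250/(-2 + √(89² + (-37)²) + 81*89) = -4250/(-2 + √(7921 + 1369) + 7209) = -4250/(-2 + √9290 + 7209) = -4250/(7207 + √9290)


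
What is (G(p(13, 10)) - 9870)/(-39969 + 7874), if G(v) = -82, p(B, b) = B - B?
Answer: 9952/32095 ≈ 0.31008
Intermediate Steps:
p(B, b) = 0
(G(p(13, 10)) - 9870)/(-39969 + 7874) = (-82 - 9870)/(-39969 + 7874) = -9952/(-32095) = -9952*(-1/32095) = 9952/32095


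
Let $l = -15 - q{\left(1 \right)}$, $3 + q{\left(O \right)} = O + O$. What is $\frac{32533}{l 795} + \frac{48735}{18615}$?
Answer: $- \frac{4212083}{13812330} \approx -0.30495$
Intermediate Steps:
$q{\left(O \right)} = -3 + 2 O$ ($q{\left(O \right)} = -3 + \left(O + O\right) = -3 + 2 O$)
$l = -14$ ($l = -15 - \left(-3 + 2 \cdot 1\right) = -15 - \left(-3 + 2\right) = -15 - -1 = -15 + 1 = -14$)
$\frac{32533}{l 795} + \frac{48735}{18615} = \frac{32533}{\left(-14\right) 795} + \frac{48735}{18615} = \frac{32533}{-11130} + 48735 \cdot \frac{1}{18615} = 32533 \left(- \frac{1}{11130}\right) + \frac{3249}{1241} = - \frac{32533}{11130} + \frac{3249}{1241} = - \frac{4212083}{13812330}$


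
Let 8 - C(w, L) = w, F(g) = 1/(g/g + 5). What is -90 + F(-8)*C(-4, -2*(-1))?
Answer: -88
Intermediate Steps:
F(g) = ⅙ (F(g) = 1/(1 + 5) = 1/6 = ⅙)
C(w, L) = 8 - w
-90 + F(-8)*C(-4, -2*(-1)) = -90 + (8 - 1*(-4))/6 = -90 + (8 + 4)/6 = -90 + (⅙)*12 = -90 + 2 = -88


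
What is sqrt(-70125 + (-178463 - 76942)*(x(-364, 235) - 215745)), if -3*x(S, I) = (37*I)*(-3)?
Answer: 15*sqrt(235029045) ≈ 2.2996e+5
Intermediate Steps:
x(S, I) = 37*I (x(S, I) = -37*I*(-3)/3 = -(-37)*I = 37*I)
sqrt(-70125 + (-178463 - 76942)*(x(-364, 235) - 215745)) = sqrt(-70125 + (-178463 - 76942)*(37*235 - 215745)) = sqrt(-70125 - 255405*(8695 - 215745)) = sqrt(-70125 - 255405*(-207050)) = sqrt(-70125 + 52881605250) = sqrt(52881535125) = 15*sqrt(235029045)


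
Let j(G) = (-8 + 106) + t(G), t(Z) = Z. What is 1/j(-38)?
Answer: 1/60 ≈ 0.016667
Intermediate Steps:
j(G) = 98 + G (j(G) = (-8 + 106) + G = 98 + G)
1/j(-38) = 1/(98 - 38) = 1/60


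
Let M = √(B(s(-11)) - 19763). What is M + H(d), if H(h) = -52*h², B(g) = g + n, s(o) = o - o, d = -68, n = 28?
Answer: -240448 + I*√19735 ≈ -2.4045e+5 + 140.48*I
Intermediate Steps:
s(o) = 0
B(g) = 28 + g (B(g) = g + 28 = 28 + g)
M = I*√19735 (M = √((28 + 0) - 19763) = √(28 - 19763) = √(-19735) = I*√19735 ≈ 140.48*I)
M + H(d) = I*√19735 - 52*(-68)² = I*√19735 - 52*4624 = I*√19735 - 240448 = -240448 + I*√19735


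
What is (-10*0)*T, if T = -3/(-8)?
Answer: 0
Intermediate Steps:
T = 3/8 (T = -3*(-⅛) = 3/8 ≈ 0.37500)
(-10*0)*T = -10*0*(3/8) = 0*(3/8) = 0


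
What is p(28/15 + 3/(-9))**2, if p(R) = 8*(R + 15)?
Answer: 3936256/225 ≈ 17494.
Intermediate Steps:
p(R) = 120 + 8*R (p(R) = 8*(15 + R) = 120 + 8*R)
p(28/15 + 3/(-9))**2 = (120 + 8*(28/15 + 3/(-9)))**2 = (120 + 8*(28*(1/15) + 3*(-1/9)))**2 = (120 + 8*(28/15 - 1/3))**2 = (120 + 8*(23/15))**2 = (120 + 184/15)**2 = (1984/15)**2 = 3936256/225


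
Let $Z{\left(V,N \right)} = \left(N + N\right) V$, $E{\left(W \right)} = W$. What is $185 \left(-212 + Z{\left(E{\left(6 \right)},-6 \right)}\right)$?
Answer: $-52540$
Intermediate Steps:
$Z{\left(V,N \right)} = 2 N V$
$185 \left(-212 + Z{\left(E{\left(6 \right)},-6 \right)}\right) = 185 \left(-212 + 2 \left(-6\right) 6\right) = 185 \left(-212 - 72\right) = 185 \left(-284\right) = -52540$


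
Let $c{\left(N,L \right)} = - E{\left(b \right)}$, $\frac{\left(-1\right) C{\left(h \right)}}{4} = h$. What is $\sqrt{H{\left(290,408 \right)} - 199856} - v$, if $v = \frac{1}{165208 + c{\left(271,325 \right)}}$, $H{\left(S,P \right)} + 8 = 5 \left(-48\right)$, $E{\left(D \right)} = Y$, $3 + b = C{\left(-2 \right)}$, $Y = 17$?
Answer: $- \frac{1}{165191} + 2 i \sqrt{50026} \approx -6.0536 \cdot 10^{-6} + 447.33 i$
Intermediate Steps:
$C{\left(h \right)} = - 4 h$
$b = 5$ ($b = -3 - -8 = -3 + 8 = 5$)
$E{\left(D \right)} = 17$
$c{\left(N,L \right)} = -17$ ($c{\left(N,L \right)} = \left(-1\right) 17 = -17$)
$H{\left(S,P \right)} = -248$ ($H{\left(S,P \right)} = -8 + 5 \left(-48\right) = -8 - 240 = -248$)
$v = \frac{1}{165191}$ ($v = \frac{1}{165208 - 17} = \frac{1}{165191} \approx 6.0536 \cdot 10^{-6}$)
$\sqrt{H{\left(290,408 \right)} - 199856} - v = \sqrt{-248 - 199856} - \frac{1}{165191} = \sqrt{-200104} - \frac{1}{165191} = 2 i \sqrt{50026} - \frac{1}{165191} = - \frac{1}{165191} + 2 i \sqrt{50026}$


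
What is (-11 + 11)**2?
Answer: 0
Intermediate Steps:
(-11 + 11)**2 = 0**2 = 0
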